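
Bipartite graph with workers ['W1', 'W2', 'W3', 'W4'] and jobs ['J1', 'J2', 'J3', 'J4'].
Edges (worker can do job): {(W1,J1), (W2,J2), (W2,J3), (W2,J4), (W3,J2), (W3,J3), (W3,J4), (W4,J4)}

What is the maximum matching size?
Maximum matching size = 4

Maximum matching: {(W1,J1), (W2,J3), (W3,J2), (W4,J4)}
Size: 4

This assigns 4 workers to 4 distinct jobs.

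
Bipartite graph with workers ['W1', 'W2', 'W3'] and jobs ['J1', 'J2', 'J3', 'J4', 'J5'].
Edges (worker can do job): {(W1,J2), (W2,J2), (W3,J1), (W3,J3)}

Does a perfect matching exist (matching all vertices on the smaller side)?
No, maximum matching has size 2 < 3

Maximum matching has size 2, need 3 for perfect matching.
Unmatched workers: ['W2']
Unmatched jobs: ['J3', 'J5', 'J4']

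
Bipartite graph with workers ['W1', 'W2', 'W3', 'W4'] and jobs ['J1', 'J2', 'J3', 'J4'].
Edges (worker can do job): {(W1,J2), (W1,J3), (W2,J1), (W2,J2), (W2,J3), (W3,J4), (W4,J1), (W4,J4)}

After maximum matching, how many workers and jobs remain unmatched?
Unmatched: 0 workers, 0 jobs

Maximum matching size: 4
Workers: 4 total, 4 matched, 0 unmatched
Jobs: 4 total, 4 matched, 0 unmatched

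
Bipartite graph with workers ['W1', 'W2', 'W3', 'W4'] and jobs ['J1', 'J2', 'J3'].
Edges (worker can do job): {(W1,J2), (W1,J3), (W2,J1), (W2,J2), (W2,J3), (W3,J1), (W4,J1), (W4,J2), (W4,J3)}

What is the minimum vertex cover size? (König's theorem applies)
Minimum vertex cover size = 3

By König's theorem: in bipartite graphs,
min vertex cover = max matching = 3

Maximum matching has size 3, so minimum vertex cover also has size 3.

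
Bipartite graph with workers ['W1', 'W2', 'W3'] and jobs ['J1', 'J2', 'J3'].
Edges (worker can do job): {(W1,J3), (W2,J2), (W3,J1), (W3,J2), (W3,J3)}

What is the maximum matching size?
Maximum matching size = 3

Maximum matching: {(W1,J3), (W2,J2), (W3,J1)}
Size: 3

This assigns 3 workers to 3 distinct jobs.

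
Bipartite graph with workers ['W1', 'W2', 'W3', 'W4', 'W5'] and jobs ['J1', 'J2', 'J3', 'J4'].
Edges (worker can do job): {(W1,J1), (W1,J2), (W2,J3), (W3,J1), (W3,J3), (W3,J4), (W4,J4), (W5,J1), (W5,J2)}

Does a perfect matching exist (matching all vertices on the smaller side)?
Yes, perfect matching exists (size 4)

Perfect matching: {(W1,J2), (W2,J3), (W3,J4), (W5,J1)}
All 4 vertices on the smaller side are matched.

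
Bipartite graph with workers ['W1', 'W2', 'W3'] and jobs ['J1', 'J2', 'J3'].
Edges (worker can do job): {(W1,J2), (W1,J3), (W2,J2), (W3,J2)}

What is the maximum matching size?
Maximum matching size = 2

Maximum matching: {(W1,J3), (W3,J2)}
Size: 2

This assigns 2 workers to 2 distinct jobs.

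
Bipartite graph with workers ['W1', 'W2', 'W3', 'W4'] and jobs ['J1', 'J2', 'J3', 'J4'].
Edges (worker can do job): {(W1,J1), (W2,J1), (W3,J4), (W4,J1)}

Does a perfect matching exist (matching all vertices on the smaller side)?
No, maximum matching has size 2 < 4

Maximum matching has size 2, need 4 for perfect matching.
Unmatched workers: ['W1', 'W2']
Unmatched jobs: ['J3', 'J2']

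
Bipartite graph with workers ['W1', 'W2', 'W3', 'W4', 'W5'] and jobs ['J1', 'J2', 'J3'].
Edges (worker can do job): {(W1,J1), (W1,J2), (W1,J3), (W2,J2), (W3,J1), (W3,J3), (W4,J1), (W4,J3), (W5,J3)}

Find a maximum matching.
Matching: {(W1,J2), (W3,J1), (W5,J3)}

Maximum matching (size 3):
  W1 → J2
  W3 → J1
  W5 → J3

Each worker is assigned to at most one job, and each job to at most one worker.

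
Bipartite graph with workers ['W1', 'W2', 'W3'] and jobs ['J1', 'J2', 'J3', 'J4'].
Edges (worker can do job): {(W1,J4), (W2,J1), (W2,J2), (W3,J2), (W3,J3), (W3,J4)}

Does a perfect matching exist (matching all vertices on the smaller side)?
Yes, perfect matching exists (size 3)

Perfect matching: {(W1,J4), (W2,J1), (W3,J3)}
All 3 vertices on the smaller side are matched.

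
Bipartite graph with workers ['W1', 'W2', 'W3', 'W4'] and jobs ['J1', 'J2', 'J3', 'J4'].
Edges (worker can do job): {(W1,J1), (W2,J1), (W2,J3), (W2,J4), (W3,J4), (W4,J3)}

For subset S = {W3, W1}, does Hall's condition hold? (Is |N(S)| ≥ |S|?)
Yes: |N(S)| = 2, |S| = 2

Subset S = {W3, W1}
Neighbors N(S) = {J1, J4}

|N(S)| = 2, |S| = 2
Hall's condition: |N(S)| ≥ |S| is satisfied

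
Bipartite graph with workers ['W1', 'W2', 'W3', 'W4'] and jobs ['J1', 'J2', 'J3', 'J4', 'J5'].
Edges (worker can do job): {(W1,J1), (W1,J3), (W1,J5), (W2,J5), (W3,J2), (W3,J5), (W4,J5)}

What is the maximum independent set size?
Maximum independent set = 6

By König's theorem:
- Min vertex cover = Max matching = 3
- Max independent set = Total vertices - Min vertex cover
- Max independent set = 9 - 3 = 6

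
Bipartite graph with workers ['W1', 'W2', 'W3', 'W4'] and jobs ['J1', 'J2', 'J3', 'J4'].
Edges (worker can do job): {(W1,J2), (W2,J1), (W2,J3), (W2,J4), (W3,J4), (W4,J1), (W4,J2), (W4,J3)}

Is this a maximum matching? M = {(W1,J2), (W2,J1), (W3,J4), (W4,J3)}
Yes, size 4 is maximum

Proposed matching has size 4.
Maximum matching size for this graph: 4.

This is a maximum matching.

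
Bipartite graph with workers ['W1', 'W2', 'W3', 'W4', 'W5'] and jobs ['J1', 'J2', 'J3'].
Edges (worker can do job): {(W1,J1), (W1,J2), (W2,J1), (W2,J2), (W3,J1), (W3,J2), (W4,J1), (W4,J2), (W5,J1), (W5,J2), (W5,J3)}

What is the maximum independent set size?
Maximum independent set = 5

By König's theorem:
- Min vertex cover = Max matching = 3
- Max independent set = Total vertices - Min vertex cover
- Max independent set = 8 - 3 = 5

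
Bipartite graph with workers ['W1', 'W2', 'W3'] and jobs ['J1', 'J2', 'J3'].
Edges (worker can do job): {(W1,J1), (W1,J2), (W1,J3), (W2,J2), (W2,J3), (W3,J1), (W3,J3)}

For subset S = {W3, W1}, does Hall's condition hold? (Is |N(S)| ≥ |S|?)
Yes: |N(S)| = 3, |S| = 2

Subset S = {W3, W1}
Neighbors N(S) = {J1, J2, J3}

|N(S)| = 3, |S| = 2
Hall's condition: |N(S)| ≥ |S| is satisfied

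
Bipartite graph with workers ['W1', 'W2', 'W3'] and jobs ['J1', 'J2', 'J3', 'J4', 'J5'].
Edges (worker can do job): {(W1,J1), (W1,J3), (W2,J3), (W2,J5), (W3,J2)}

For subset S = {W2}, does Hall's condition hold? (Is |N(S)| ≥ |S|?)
Yes: |N(S)| = 2, |S| = 1

Subset S = {W2}
Neighbors N(S) = {J3, J5}

|N(S)| = 2, |S| = 1
Hall's condition: |N(S)| ≥ |S| is satisfied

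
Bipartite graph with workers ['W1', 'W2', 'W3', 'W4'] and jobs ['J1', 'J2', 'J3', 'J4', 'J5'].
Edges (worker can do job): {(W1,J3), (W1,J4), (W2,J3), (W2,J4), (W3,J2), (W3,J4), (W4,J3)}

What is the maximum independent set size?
Maximum independent set = 6

By König's theorem:
- Min vertex cover = Max matching = 3
- Max independent set = Total vertices - Min vertex cover
- Max independent set = 9 - 3 = 6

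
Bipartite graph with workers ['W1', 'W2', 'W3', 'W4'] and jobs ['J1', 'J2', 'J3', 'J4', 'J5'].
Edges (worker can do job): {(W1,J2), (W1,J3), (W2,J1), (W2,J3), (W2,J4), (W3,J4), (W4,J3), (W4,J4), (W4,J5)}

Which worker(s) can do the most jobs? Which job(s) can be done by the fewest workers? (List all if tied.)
Most versatile: W2, W4 (3 jobs); Least covered: J1, J2, J5 (1 workers)

Worker degrees (jobs they can do): W1:2, W2:3, W3:1, W4:3
Job degrees (workers who can do it): J1:1, J2:1, J3:3, J4:3, J5:1

Maximum worker degree is 3, achieved by: W2, W4
Minimum job degree is 1, achieved by: J1, J2, J5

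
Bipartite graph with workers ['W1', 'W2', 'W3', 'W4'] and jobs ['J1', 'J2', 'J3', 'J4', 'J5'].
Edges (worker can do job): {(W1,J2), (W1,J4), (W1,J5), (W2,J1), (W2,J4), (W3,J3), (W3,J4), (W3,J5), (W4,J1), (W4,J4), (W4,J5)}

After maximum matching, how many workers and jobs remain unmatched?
Unmatched: 0 workers, 1 jobs

Maximum matching size: 4
Workers: 4 total, 4 matched, 0 unmatched
Jobs: 5 total, 4 matched, 1 unmatched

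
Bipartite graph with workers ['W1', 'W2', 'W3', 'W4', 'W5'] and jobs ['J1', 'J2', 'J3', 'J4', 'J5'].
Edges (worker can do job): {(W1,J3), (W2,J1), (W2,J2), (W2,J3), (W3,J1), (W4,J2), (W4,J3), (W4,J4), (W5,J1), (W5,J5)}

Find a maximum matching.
Matching: {(W1,J3), (W2,J2), (W3,J1), (W4,J4), (W5,J5)}

Maximum matching (size 5):
  W1 → J3
  W2 → J2
  W3 → J1
  W4 → J4
  W5 → J5

Each worker is assigned to at most one job, and each job to at most one worker.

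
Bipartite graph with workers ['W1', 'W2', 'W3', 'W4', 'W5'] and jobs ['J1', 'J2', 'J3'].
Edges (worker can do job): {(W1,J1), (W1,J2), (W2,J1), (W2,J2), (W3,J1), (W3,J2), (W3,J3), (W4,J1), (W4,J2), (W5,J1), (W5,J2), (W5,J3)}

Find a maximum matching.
Matching: {(W3,J3), (W4,J2), (W5,J1)}

Maximum matching (size 3):
  W3 → J3
  W4 → J2
  W5 → J1

Each worker is assigned to at most one job, and each job to at most one worker.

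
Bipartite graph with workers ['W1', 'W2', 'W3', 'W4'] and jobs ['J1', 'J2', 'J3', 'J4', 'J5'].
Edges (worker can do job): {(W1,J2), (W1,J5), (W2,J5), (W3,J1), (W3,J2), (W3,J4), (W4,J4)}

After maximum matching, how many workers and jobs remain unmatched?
Unmatched: 0 workers, 1 jobs

Maximum matching size: 4
Workers: 4 total, 4 matched, 0 unmatched
Jobs: 5 total, 4 matched, 1 unmatched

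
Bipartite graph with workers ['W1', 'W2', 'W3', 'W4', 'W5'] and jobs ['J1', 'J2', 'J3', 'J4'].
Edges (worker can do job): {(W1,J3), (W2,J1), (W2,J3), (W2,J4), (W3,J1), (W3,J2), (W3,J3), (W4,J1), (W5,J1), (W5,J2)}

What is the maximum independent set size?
Maximum independent set = 5

By König's theorem:
- Min vertex cover = Max matching = 4
- Max independent set = Total vertices - Min vertex cover
- Max independent set = 9 - 4 = 5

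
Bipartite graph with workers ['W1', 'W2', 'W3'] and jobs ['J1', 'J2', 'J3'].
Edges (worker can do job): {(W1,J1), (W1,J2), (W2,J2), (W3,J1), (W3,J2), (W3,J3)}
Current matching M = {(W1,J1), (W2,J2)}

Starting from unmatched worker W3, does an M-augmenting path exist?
Yes: W3 → J3

An M-augmenting path alternates non-matching / matching edges, starting and ending at unmatched vertices.
Path: W3 → J3
(J3 is unmatched in M, so the path is augmenting.)
Flipping edges along this path would increase |M| from 2 to 3.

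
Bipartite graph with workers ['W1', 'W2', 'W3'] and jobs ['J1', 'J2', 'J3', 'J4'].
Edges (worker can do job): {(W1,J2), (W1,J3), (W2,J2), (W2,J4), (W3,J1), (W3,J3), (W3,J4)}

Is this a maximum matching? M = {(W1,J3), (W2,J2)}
No, size 2 is not maximum

Proposed matching has size 2.
Maximum matching size for this graph: 3.

This is NOT maximum - can be improved to size 3.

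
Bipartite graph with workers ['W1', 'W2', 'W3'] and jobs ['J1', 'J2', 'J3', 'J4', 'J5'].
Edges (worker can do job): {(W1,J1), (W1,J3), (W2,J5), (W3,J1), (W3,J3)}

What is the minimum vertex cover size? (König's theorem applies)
Minimum vertex cover size = 3

By König's theorem: in bipartite graphs,
min vertex cover = max matching = 3

Maximum matching has size 3, so minimum vertex cover also has size 3.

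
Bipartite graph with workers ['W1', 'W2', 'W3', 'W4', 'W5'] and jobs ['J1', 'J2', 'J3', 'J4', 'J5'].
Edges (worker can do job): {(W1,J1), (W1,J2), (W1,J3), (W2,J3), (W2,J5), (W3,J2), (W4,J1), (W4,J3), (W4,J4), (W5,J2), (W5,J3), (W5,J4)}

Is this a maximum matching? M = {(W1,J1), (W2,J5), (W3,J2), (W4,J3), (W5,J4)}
Yes, size 5 is maximum

Proposed matching has size 5.
Maximum matching size for this graph: 5.

This is a maximum matching.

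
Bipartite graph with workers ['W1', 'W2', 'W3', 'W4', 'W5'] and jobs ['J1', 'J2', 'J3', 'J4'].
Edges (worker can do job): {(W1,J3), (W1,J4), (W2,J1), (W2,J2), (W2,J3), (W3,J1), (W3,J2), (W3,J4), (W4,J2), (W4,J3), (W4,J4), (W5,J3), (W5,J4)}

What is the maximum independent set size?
Maximum independent set = 5

By König's theorem:
- Min vertex cover = Max matching = 4
- Max independent set = Total vertices - Min vertex cover
- Max independent set = 9 - 4 = 5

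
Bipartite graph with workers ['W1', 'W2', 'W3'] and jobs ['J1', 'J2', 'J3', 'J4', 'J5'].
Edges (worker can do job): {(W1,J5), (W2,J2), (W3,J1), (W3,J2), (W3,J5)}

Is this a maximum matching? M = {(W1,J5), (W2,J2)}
No, size 2 is not maximum

Proposed matching has size 2.
Maximum matching size for this graph: 3.

This is NOT maximum - can be improved to size 3.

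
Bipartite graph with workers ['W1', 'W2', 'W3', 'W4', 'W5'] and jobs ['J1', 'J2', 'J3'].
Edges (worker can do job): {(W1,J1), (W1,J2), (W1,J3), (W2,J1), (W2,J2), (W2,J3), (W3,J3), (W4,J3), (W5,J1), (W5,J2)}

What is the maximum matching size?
Maximum matching size = 3

Maximum matching: {(W1,J2), (W3,J3), (W5,J1)}
Size: 3

This assigns 3 workers to 3 distinct jobs.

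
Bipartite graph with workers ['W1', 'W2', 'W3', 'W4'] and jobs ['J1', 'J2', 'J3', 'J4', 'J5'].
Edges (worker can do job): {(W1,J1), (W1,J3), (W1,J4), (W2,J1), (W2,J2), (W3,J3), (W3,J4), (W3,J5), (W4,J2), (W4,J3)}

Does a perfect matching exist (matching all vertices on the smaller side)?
Yes, perfect matching exists (size 4)

Perfect matching: {(W1,J3), (W2,J1), (W3,J4), (W4,J2)}
All 4 vertices on the smaller side are matched.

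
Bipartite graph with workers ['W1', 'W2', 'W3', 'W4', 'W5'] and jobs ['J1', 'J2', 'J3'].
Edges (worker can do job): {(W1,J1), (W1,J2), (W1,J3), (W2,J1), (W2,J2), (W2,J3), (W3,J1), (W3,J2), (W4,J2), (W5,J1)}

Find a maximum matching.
Matching: {(W1,J3), (W3,J1), (W4,J2)}

Maximum matching (size 3):
  W1 → J3
  W3 → J1
  W4 → J2

Each worker is assigned to at most one job, and each job to at most one worker.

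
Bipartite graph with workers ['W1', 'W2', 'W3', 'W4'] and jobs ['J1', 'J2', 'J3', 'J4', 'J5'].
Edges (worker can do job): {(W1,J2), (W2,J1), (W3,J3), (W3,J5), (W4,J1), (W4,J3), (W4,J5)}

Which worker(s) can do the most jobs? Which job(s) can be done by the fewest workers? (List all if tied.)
Most versatile: W4 (3 jobs); Least covered: J4 (0 workers)

Worker degrees (jobs they can do): W1:1, W2:1, W3:2, W4:3
Job degrees (workers who can do it): J1:2, J2:1, J3:2, J4:0, J5:2

Maximum worker degree is 3, achieved by: W4
Minimum job degree is 0, achieved by: J4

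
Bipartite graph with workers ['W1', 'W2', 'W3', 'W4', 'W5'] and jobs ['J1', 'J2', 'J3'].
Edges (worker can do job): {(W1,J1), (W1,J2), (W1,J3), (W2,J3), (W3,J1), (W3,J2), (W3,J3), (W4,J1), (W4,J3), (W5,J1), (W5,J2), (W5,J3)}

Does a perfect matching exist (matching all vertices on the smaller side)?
Yes, perfect matching exists (size 3)

Perfect matching: {(W3,J2), (W4,J1), (W5,J3)}
All 3 vertices on the smaller side are matched.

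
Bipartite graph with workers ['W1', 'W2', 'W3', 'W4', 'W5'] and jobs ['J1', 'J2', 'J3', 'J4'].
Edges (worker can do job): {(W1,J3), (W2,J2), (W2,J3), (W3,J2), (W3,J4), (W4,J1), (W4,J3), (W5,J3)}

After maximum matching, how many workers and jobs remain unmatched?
Unmatched: 1 workers, 0 jobs

Maximum matching size: 4
Workers: 5 total, 4 matched, 1 unmatched
Jobs: 4 total, 4 matched, 0 unmatched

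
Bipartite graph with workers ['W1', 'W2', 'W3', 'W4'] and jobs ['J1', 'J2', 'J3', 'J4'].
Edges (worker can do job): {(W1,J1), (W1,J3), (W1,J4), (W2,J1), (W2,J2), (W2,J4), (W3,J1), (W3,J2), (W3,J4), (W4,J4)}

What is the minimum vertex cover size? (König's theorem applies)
Minimum vertex cover size = 4

By König's theorem: in bipartite graphs,
min vertex cover = max matching = 4

Maximum matching has size 4, so minimum vertex cover also has size 4.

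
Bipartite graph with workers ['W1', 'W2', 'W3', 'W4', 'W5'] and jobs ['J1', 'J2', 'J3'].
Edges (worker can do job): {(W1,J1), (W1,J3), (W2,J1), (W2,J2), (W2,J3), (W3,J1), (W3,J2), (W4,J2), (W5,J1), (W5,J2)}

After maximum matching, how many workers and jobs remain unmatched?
Unmatched: 2 workers, 0 jobs

Maximum matching size: 3
Workers: 5 total, 3 matched, 2 unmatched
Jobs: 3 total, 3 matched, 0 unmatched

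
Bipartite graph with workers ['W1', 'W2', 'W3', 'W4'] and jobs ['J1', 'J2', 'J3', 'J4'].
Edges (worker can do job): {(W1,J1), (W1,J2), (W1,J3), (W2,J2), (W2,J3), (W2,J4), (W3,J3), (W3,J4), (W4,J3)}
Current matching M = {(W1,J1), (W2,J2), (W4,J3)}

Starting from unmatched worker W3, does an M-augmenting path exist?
Yes: W3 → J4

An M-augmenting path alternates non-matching / matching edges, starting and ending at unmatched vertices.
Path: W3 → J4
(J4 is unmatched in M, so the path is augmenting.)
Flipping edges along this path would increase |M| from 3 to 4.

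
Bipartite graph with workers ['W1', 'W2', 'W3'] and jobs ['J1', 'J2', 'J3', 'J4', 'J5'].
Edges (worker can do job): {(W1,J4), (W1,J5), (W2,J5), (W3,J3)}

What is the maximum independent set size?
Maximum independent set = 5

By König's theorem:
- Min vertex cover = Max matching = 3
- Max independent set = Total vertices - Min vertex cover
- Max independent set = 8 - 3 = 5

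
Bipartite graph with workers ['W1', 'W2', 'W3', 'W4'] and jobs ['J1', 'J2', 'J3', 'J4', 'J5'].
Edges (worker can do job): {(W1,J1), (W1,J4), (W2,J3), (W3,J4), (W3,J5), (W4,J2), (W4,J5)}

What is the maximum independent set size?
Maximum independent set = 5

By König's theorem:
- Min vertex cover = Max matching = 4
- Max independent set = Total vertices - Min vertex cover
- Max independent set = 9 - 4 = 5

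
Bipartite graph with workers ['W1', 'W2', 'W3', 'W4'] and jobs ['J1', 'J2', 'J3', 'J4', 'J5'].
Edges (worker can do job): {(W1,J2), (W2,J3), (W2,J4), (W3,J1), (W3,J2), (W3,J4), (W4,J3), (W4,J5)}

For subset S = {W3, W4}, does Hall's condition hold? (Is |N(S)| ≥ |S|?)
Yes: |N(S)| = 5, |S| = 2

Subset S = {W3, W4}
Neighbors N(S) = {J1, J2, J3, J4, J5}

|N(S)| = 5, |S| = 2
Hall's condition: |N(S)| ≥ |S| is satisfied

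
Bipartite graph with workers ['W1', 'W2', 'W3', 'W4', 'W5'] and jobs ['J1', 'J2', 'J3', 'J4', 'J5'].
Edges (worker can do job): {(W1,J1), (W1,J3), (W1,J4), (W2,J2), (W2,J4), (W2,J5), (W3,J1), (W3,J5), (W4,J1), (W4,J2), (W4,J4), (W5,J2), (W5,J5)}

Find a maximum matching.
Matching: {(W1,J3), (W2,J4), (W3,J5), (W4,J1), (W5,J2)}

Maximum matching (size 5):
  W1 → J3
  W2 → J4
  W3 → J5
  W4 → J1
  W5 → J2

Each worker is assigned to at most one job, and each job to at most one worker.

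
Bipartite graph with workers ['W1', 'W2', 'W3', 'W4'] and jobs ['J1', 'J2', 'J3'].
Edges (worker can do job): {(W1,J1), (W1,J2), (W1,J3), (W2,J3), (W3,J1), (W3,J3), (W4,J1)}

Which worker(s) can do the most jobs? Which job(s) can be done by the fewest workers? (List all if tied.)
Most versatile: W1 (3 jobs); Least covered: J2 (1 workers)

Worker degrees (jobs they can do): W1:3, W2:1, W3:2, W4:1
Job degrees (workers who can do it): J1:3, J2:1, J3:3

Maximum worker degree is 3, achieved by: W1
Minimum job degree is 1, achieved by: J2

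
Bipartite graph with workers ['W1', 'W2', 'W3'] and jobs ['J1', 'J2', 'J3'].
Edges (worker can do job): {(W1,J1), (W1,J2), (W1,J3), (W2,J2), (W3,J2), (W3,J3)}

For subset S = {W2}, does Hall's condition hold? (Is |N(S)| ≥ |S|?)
Yes: |N(S)| = 1, |S| = 1

Subset S = {W2}
Neighbors N(S) = {J2}

|N(S)| = 1, |S| = 1
Hall's condition: |N(S)| ≥ |S| is satisfied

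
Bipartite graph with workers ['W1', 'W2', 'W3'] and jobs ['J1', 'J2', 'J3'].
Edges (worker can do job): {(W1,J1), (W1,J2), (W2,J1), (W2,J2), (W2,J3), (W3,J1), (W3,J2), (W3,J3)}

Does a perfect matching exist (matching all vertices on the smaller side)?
Yes, perfect matching exists (size 3)

Perfect matching: {(W1,J1), (W2,J2), (W3,J3)}
All 3 vertices on the smaller side are matched.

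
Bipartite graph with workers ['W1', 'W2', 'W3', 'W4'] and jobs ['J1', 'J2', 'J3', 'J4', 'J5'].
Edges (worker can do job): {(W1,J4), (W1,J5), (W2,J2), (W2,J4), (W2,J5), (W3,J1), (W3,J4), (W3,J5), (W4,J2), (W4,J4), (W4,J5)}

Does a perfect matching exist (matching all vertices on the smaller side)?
Yes, perfect matching exists (size 4)

Perfect matching: {(W1,J4), (W2,J2), (W3,J1), (W4,J5)}
All 4 vertices on the smaller side are matched.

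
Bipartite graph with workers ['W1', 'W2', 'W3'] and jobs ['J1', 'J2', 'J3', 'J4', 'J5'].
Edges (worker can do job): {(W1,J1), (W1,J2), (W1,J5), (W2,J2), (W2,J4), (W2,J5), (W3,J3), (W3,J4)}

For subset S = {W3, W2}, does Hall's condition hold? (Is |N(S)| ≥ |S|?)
Yes: |N(S)| = 4, |S| = 2

Subset S = {W3, W2}
Neighbors N(S) = {J2, J3, J4, J5}

|N(S)| = 4, |S| = 2
Hall's condition: |N(S)| ≥ |S| is satisfied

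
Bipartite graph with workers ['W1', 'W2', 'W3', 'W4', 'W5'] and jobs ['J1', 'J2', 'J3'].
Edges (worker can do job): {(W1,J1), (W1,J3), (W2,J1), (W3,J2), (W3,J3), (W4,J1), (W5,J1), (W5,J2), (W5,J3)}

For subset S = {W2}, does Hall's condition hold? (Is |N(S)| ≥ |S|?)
Yes: |N(S)| = 1, |S| = 1

Subset S = {W2}
Neighbors N(S) = {J1}

|N(S)| = 1, |S| = 1
Hall's condition: |N(S)| ≥ |S| is satisfied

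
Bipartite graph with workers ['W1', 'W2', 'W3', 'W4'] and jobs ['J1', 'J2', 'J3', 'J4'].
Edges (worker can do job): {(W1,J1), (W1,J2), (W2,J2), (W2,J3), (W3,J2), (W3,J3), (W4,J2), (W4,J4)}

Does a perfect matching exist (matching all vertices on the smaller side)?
Yes, perfect matching exists (size 4)

Perfect matching: {(W1,J1), (W2,J2), (W3,J3), (W4,J4)}
All 4 vertices on the smaller side are matched.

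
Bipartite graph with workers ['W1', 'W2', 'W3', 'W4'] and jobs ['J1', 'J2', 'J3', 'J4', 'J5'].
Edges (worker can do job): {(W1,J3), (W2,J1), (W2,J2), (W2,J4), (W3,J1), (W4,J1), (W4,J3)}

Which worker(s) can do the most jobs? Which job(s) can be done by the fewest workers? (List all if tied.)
Most versatile: W2 (3 jobs); Least covered: J5 (0 workers)

Worker degrees (jobs they can do): W1:1, W2:3, W3:1, W4:2
Job degrees (workers who can do it): J1:3, J2:1, J3:2, J4:1, J5:0

Maximum worker degree is 3, achieved by: W2
Minimum job degree is 0, achieved by: J5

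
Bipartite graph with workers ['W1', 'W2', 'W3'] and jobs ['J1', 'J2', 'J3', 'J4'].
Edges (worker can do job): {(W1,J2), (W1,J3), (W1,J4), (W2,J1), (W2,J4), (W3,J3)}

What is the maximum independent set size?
Maximum independent set = 4

By König's theorem:
- Min vertex cover = Max matching = 3
- Max independent set = Total vertices - Min vertex cover
- Max independent set = 7 - 3 = 4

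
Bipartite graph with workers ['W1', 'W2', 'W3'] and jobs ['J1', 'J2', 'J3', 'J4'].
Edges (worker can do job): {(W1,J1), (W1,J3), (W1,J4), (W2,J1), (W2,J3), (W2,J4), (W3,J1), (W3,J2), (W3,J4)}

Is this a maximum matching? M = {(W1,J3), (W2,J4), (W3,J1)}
Yes, size 3 is maximum

Proposed matching has size 3.
Maximum matching size for this graph: 3.

This is a maximum matching.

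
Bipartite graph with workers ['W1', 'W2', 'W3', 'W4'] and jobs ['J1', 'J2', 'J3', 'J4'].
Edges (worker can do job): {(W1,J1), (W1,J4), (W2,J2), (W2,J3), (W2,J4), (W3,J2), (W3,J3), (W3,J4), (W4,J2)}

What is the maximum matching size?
Maximum matching size = 4

Maximum matching: {(W1,J1), (W2,J4), (W3,J3), (W4,J2)}
Size: 4

This assigns 4 workers to 4 distinct jobs.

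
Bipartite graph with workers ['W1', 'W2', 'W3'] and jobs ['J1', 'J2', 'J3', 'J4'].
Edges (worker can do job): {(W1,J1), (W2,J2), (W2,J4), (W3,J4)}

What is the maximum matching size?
Maximum matching size = 3

Maximum matching: {(W1,J1), (W2,J2), (W3,J4)}
Size: 3

This assigns 3 workers to 3 distinct jobs.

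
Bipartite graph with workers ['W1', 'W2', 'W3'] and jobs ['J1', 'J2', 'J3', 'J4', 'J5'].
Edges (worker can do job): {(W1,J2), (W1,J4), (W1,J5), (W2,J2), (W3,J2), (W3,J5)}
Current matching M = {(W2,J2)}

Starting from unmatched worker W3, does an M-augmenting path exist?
Yes: W3 → J5

An M-augmenting path alternates non-matching / matching edges, starting and ending at unmatched vertices.
Path: W3 → J5
(J5 is unmatched in M, so the path is augmenting.)
Flipping edges along this path would increase |M| from 1 to 2.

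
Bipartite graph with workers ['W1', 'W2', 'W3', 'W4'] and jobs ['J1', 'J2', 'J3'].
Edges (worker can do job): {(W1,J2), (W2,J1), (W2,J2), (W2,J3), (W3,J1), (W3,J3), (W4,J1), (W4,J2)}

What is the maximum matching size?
Maximum matching size = 3

Maximum matching: {(W2,J1), (W3,J3), (W4,J2)}
Size: 3

This assigns 3 workers to 3 distinct jobs.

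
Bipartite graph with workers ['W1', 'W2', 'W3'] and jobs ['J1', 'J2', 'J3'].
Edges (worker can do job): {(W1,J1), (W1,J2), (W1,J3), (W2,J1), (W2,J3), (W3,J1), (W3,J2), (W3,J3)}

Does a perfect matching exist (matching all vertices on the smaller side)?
Yes, perfect matching exists (size 3)

Perfect matching: {(W1,J1), (W2,J3), (W3,J2)}
All 3 vertices on the smaller side are matched.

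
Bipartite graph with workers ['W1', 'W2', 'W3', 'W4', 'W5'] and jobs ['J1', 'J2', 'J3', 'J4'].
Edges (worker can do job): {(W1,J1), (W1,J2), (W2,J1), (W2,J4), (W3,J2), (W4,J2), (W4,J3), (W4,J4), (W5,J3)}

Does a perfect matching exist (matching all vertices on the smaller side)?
Yes, perfect matching exists (size 4)

Perfect matching: {(W1,J1), (W3,J2), (W4,J4), (W5,J3)}
All 4 vertices on the smaller side are matched.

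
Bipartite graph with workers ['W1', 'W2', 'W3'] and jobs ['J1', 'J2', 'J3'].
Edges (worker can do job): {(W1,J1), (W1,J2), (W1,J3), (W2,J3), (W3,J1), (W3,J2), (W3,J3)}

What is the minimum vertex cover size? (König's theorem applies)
Minimum vertex cover size = 3

By König's theorem: in bipartite graphs,
min vertex cover = max matching = 3

Maximum matching has size 3, so minimum vertex cover also has size 3.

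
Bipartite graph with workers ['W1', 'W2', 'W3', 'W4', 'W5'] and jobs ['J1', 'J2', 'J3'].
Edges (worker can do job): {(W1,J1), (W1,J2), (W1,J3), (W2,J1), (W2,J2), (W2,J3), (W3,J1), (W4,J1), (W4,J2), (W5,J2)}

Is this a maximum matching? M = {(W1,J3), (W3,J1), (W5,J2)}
Yes, size 3 is maximum

Proposed matching has size 3.
Maximum matching size for this graph: 3.

This is a maximum matching.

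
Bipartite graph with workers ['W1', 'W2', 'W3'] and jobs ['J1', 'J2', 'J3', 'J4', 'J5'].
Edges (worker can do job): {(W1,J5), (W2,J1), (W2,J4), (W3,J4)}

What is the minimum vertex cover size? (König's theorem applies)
Minimum vertex cover size = 3

By König's theorem: in bipartite graphs,
min vertex cover = max matching = 3

Maximum matching has size 3, so minimum vertex cover also has size 3.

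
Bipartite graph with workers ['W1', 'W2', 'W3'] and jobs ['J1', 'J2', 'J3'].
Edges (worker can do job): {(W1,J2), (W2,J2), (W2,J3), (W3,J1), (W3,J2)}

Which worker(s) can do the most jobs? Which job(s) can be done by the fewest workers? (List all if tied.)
Most versatile: W2, W3 (2 jobs); Least covered: J1, J3 (1 workers)

Worker degrees (jobs they can do): W1:1, W2:2, W3:2
Job degrees (workers who can do it): J1:1, J2:3, J3:1

Maximum worker degree is 2, achieved by: W2, W3
Minimum job degree is 1, achieved by: J1, J3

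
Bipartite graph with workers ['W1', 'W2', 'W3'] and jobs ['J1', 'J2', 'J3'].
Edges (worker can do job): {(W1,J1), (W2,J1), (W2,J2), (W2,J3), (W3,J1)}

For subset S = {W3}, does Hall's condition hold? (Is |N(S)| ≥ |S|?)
Yes: |N(S)| = 1, |S| = 1

Subset S = {W3}
Neighbors N(S) = {J1}

|N(S)| = 1, |S| = 1
Hall's condition: |N(S)| ≥ |S| is satisfied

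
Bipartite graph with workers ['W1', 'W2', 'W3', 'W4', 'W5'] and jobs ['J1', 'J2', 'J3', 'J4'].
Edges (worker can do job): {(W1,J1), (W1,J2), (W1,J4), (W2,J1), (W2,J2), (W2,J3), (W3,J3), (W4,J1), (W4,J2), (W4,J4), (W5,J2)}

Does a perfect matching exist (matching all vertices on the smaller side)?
Yes, perfect matching exists (size 4)

Perfect matching: {(W1,J4), (W3,J3), (W4,J1), (W5,J2)}
All 4 vertices on the smaller side are matched.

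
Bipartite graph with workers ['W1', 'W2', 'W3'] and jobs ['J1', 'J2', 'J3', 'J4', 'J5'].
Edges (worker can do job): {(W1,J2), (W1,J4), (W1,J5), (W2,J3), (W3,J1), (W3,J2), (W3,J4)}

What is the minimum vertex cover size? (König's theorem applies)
Minimum vertex cover size = 3

By König's theorem: in bipartite graphs,
min vertex cover = max matching = 3

Maximum matching has size 3, so minimum vertex cover also has size 3.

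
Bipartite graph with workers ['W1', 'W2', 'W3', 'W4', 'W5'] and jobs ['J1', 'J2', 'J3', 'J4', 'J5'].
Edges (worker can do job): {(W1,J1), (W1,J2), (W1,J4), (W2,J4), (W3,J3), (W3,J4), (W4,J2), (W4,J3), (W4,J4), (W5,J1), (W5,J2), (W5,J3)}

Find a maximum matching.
Matching: {(W1,J4), (W3,J3), (W4,J2), (W5,J1)}

Maximum matching (size 4):
  W1 → J4
  W3 → J3
  W4 → J2
  W5 → J1

Each worker is assigned to at most one job, and each job to at most one worker.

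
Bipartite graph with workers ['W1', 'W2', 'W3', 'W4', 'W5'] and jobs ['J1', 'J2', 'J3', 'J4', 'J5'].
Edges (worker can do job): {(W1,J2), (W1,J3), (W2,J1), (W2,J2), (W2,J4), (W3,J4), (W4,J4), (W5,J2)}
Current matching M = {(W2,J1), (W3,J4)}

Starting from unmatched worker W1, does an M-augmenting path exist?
Yes: W1 → J2

An M-augmenting path alternates non-matching / matching edges, starting and ending at unmatched vertices.
Path: W1 → J2
(J2 is unmatched in M, so the path is augmenting.)
Flipping edges along this path would increase |M| from 2 to 3.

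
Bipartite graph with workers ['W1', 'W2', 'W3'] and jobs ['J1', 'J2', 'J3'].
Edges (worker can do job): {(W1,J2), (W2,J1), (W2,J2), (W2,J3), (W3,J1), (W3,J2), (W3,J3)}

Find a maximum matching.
Matching: {(W1,J2), (W2,J3), (W3,J1)}

Maximum matching (size 3):
  W1 → J2
  W2 → J3
  W3 → J1

Each worker is assigned to at most one job, and each job to at most one worker.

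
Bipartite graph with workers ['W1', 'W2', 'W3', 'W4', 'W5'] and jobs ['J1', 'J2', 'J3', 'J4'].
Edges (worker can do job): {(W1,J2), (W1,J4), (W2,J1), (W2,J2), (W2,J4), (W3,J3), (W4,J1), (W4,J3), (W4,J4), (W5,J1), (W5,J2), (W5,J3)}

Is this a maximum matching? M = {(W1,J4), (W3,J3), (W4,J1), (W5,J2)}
Yes, size 4 is maximum

Proposed matching has size 4.
Maximum matching size for this graph: 4.

This is a maximum matching.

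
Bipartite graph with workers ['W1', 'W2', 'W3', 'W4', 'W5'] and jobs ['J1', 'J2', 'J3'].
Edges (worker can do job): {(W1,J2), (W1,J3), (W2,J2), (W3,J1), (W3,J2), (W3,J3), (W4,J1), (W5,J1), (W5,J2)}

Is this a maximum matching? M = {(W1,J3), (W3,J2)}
No, size 2 is not maximum

Proposed matching has size 2.
Maximum matching size for this graph: 3.

This is NOT maximum - can be improved to size 3.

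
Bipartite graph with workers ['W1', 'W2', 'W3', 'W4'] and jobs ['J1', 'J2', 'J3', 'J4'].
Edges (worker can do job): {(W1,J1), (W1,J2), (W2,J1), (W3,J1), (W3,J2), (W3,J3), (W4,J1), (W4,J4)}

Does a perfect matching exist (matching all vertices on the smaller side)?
Yes, perfect matching exists (size 4)

Perfect matching: {(W1,J2), (W2,J1), (W3,J3), (W4,J4)}
All 4 vertices on the smaller side are matched.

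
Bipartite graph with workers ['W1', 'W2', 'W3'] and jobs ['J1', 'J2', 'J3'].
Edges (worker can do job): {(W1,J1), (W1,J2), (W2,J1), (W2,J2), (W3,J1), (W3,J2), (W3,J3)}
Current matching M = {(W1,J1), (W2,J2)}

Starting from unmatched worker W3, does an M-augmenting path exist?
Yes: W3 → J3

An M-augmenting path alternates non-matching / matching edges, starting and ending at unmatched vertices.
Path: W3 → J3
(J3 is unmatched in M, so the path is augmenting.)
Flipping edges along this path would increase |M| from 2 to 3.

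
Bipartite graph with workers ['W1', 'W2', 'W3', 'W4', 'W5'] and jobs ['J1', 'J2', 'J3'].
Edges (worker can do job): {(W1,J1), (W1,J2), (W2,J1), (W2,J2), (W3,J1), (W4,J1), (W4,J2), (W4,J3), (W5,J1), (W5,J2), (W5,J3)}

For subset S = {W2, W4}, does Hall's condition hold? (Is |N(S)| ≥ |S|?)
Yes: |N(S)| = 3, |S| = 2

Subset S = {W2, W4}
Neighbors N(S) = {J1, J2, J3}

|N(S)| = 3, |S| = 2
Hall's condition: |N(S)| ≥ |S| is satisfied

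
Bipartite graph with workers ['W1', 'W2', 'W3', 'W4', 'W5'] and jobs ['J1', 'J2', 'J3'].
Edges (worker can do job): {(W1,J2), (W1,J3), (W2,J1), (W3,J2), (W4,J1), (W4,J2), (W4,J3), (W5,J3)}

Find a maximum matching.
Matching: {(W3,J2), (W4,J1), (W5,J3)}

Maximum matching (size 3):
  W3 → J2
  W4 → J1
  W5 → J3

Each worker is assigned to at most one job, and each job to at most one worker.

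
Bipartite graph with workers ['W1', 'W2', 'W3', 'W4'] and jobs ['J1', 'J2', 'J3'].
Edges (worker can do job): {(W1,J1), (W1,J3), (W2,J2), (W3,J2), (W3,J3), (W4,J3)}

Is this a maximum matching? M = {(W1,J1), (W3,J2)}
No, size 2 is not maximum

Proposed matching has size 2.
Maximum matching size for this graph: 3.

This is NOT maximum - can be improved to size 3.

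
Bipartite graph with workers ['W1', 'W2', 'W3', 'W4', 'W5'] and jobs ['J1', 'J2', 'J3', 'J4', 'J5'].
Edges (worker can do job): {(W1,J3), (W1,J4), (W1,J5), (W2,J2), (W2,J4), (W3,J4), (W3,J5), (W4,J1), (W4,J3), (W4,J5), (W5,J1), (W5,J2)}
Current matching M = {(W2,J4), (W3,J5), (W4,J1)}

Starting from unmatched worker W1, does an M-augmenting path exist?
Yes: W1 → J3

An M-augmenting path alternates non-matching / matching edges, starting and ending at unmatched vertices.
Path: W1 → J3
(J3 is unmatched in M, so the path is augmenting.)
Flipping edges along this path would increase |M| from 3 to 4.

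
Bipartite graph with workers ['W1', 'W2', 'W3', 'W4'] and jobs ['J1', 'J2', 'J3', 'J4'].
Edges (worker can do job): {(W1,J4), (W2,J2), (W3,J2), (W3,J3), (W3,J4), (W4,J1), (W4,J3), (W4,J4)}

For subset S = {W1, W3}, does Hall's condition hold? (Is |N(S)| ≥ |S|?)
Yes: |N(S)| = 3, |S| = 2

Subset S = {W1, W3}
Neighbors N(S) = {J2, J3, J4}

|N(S)| = 3, |S| = 2
Hall's condition: |N(S)| ≥ |S| is satisfied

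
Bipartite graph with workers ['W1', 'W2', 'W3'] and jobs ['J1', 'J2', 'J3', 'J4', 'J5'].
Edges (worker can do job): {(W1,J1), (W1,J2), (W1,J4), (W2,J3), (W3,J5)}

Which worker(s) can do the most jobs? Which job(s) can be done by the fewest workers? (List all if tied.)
Most versatile: W1 (3 jobs); Least covered: J1, J2, J3, J4, J5 (1 workers)

Worker degrees (jobs they can do): W1:3, W2:1, W3:1
Job degrees (workers who can do it): J1:1, J2:1, J3:1, J4:1, J5:1

Maximum worker degree is 3, achieved by: W1
Minimum job degree is 1, achieved by: J1, J2, J3, J4, J5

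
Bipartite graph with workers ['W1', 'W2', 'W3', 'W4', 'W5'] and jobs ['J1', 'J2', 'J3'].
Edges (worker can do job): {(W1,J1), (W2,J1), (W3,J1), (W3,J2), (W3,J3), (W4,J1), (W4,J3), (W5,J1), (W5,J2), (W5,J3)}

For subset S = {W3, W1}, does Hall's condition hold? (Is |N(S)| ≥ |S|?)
Yes: |N(S)| = 3, |S| = 2

Subset S = {W3, W1}
Neighbors N(S) = {J1, J2, J3}

|N(S)| = 3, |S| = 2
Hall's condition: |N(S)| ≥ |S| is satisfied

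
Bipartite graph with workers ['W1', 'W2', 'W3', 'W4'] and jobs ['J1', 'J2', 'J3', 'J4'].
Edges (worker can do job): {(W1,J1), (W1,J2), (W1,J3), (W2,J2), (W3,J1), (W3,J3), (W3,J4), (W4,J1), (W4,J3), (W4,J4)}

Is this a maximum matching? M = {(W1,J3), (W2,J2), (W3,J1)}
No, size 3 is not maximum

Proposed matching has size 3.
Maximum matching size for this graph: 4.

This is NOT maximum - can be improved to size 4.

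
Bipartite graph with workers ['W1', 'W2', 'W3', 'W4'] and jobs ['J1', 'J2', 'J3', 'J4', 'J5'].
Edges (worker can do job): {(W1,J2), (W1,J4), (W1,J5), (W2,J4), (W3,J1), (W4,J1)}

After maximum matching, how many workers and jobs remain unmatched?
Unmatched: 1 workers, 2 jobs

Maximum matching size: 3
Workers: 4 total, 3 matched, 1 unmatched
Jobs: 5 total, 3 matched, 2 unmatched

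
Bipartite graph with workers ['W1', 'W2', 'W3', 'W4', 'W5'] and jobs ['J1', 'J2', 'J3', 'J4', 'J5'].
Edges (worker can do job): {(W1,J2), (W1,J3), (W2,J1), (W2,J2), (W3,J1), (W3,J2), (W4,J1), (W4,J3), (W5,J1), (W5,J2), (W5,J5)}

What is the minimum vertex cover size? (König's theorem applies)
Minimum vertex cover size = 4

By König's theorem: in bipartite graphs,
min vertex cover = max matching = 4

Maximum matching has size 4, so minimum vertex cover also has size 4.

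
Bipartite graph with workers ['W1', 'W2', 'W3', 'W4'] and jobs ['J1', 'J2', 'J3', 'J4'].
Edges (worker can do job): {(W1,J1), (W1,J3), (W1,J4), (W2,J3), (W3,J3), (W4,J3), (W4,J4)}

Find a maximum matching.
Matching: {(W1,J1), (W3,J3), (W4,J4)}

Maximum matching (size 3):
  W1 → J1
  W3 → J3
  W4 → J4

Each worker is assigned to at most one job, and each job to at most one worker.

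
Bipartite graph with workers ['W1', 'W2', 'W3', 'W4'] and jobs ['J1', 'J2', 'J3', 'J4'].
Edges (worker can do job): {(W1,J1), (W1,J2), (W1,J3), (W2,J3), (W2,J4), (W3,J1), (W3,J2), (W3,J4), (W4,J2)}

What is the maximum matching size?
Maximum matching size = 4

Maximum matching: {(W1,J1), (W2,J3), (W3,J4), (W4,J2)}
Size: 4

This assigns 4 workers to 4 distinct jobs.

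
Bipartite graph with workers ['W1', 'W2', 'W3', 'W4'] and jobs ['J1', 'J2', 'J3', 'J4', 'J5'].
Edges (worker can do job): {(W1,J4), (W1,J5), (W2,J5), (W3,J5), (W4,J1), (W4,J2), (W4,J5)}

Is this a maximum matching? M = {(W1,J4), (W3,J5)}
No, size 2 is not maximum

Proposed matching has size 2.
Maximum matching size for this graph: 3.

This is NOT maximum - can be improved to size 3.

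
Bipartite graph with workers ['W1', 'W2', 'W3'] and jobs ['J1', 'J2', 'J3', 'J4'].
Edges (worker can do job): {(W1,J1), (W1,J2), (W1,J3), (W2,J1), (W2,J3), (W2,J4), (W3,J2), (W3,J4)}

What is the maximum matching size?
Maximum matching size = 3

Maximum matching: {(W1,J3), (W2,J4), (W3,J2)}
Size: 3

This assigns 3 workers to 3 distinct jobs.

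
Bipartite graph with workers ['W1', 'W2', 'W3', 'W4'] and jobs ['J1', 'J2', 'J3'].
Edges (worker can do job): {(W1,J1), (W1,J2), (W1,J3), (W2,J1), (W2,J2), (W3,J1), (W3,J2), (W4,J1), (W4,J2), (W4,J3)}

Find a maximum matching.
Matching: {(W1,J1), (W3,J2), (W4,J3)}

Maximum matching (size 3):
  W1 → J1
  W3 → J2
  W4 → J3

Each worker is assigned to at most one job, and each job to at most one worker.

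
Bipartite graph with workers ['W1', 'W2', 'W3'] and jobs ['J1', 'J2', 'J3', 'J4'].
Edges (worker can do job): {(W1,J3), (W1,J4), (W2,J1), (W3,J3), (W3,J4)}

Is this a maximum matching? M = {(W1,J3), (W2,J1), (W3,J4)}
Yes, size 3 is maximum

Proposed matching has size 3.
Maximum matching size for this graph: 3.

This is a maximum matching.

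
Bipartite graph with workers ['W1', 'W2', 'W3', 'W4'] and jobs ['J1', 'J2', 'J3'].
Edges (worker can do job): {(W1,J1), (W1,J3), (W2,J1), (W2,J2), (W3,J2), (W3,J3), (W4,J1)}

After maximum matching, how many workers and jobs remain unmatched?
Unmatched: 1 workers, 0 jobs

Maximum matching size: 3
Workers: 4 total, 3 matched, 1 unmatched
Jobs: 3 total, 3 matched, 0 unmatched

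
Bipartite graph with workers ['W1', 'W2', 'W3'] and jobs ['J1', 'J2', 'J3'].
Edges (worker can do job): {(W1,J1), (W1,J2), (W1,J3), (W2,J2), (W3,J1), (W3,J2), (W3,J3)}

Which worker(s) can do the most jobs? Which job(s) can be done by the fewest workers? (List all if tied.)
Most versatile: W1, W3 (3 jobs); Least covered: J1, J3 (2 workers)

Worker degrees (jobs they can do): W1:3, W2:1, W3:3
Job degrees (workers who can do it): J1:2, J2:3, J3:2

Maximum worker degree is 3, achieved by: W1, W3
Minimum job degree is 2, achieved by: J1, J3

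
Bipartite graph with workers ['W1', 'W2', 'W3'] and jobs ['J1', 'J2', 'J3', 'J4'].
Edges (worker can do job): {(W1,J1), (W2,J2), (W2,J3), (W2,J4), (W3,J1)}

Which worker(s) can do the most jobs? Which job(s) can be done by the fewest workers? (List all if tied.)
Most versatile: W2 (3 jobs); Least covered: J2, J3, J4 (1 workers)

Worker degrees (jobs they can do): W1:1, W2:3, W3:1
Job degrees (workers who can do it): J1:2, J2:1, J3:1, J4:1

Maximum worker degree is 3, achieved by: W2
Minimum job degree is 1, achieved by: J2, J3, J4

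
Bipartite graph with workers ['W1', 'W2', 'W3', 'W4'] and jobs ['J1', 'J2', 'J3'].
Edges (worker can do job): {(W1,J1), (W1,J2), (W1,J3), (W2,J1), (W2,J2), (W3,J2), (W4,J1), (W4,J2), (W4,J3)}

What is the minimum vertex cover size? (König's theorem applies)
Minimum vertex cover size = 3

By König's theorem: in bipartite graphs,
min vertex cover = max matching = 3

Maximum matching has size 3, so minimum vertex cover also has size 3.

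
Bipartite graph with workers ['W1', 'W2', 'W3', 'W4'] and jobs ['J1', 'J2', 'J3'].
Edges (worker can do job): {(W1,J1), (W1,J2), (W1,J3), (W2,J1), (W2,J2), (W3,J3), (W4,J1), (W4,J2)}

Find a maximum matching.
Matching: {(W1,J1), (W3,J3), (W4,J2)}

Maximum matching (size 3):
  W1 → J1
  W3 → J3
  W4 → J2

Each worker is assigned to at most one job, and each job to at most one worker.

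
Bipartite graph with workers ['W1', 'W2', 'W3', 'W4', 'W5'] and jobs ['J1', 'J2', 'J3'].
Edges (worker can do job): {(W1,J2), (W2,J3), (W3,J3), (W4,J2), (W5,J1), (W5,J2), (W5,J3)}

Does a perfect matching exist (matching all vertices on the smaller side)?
Yes, perfect matching exists (size 3)

Perfect matching: {(W3,J3), (W4,J2), (W5,J1)}
All 3 vertices on the smaller side are matched.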